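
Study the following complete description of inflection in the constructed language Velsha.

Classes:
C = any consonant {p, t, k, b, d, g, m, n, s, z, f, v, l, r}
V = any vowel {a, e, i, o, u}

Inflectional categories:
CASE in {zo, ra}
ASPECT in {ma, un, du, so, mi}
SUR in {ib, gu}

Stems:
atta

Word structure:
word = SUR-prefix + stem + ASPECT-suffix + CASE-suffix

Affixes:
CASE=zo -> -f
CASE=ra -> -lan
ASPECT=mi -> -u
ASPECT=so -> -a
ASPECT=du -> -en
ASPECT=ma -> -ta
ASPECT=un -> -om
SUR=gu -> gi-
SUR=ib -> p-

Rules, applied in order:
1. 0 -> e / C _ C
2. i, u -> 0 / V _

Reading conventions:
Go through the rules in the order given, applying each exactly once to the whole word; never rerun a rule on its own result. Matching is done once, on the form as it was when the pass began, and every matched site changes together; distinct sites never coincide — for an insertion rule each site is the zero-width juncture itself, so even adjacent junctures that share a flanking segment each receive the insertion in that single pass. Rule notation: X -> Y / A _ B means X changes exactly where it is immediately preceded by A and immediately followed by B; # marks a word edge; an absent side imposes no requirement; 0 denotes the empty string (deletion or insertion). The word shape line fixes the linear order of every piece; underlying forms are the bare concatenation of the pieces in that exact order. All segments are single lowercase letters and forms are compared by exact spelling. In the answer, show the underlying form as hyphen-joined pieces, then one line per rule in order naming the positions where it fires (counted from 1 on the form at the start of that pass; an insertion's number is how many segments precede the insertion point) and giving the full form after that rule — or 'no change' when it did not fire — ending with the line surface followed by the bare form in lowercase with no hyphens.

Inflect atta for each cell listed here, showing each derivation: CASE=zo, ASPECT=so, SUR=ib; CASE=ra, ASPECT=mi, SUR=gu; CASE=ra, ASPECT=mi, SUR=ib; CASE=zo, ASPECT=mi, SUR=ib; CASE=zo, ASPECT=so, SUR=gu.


cell CASE=zo, ASPECT=so, SUR=ib:
underlying: p-atta-a-f
1. 0 -> e / C _ C: inserts after position(s) 3: patetaaf
2. i, u -> 0 / V _: no change
surface: patetaaf

cell CASE=ra, ASPECT=mi, SUR=gu:
underlying: gi-atta-u-lan
1. 0 -> e / C _ C: inserts after position(s) 4: giatetaulan
2. i, u -> 0 / V _: fires at position(s) 8: giatetalan
surface: giatetalan

cell CASE=ra, ASPECT=mi, SUR=ib:
underlying: p-atta-u-lan
1. 0 -> e / C _ C: inserts after position(s) 3: patetaulan
2. i, u -> 0 / V _: fires at position(s) 7: patetalan
surface: patetalan

cell CASE=zo, ASPECT=mi, SUR=ib:
underlying: p-atta-u-f
1. 0 -> e / C _ C: inserts after position(s) 3: patetauf
2. i, u -> 0 / V _: fires at position(s) 7: patetaf
surface: patetaf

cell CASE=zo, ASPECT=so, SUR=gu:
underlying: gi-atta-a-f
1. 0 -> e / C _ C: inserts after position(s) 4: giatetaaf
2. i, u -> 0 / V _: no change
surface: giatetaaf


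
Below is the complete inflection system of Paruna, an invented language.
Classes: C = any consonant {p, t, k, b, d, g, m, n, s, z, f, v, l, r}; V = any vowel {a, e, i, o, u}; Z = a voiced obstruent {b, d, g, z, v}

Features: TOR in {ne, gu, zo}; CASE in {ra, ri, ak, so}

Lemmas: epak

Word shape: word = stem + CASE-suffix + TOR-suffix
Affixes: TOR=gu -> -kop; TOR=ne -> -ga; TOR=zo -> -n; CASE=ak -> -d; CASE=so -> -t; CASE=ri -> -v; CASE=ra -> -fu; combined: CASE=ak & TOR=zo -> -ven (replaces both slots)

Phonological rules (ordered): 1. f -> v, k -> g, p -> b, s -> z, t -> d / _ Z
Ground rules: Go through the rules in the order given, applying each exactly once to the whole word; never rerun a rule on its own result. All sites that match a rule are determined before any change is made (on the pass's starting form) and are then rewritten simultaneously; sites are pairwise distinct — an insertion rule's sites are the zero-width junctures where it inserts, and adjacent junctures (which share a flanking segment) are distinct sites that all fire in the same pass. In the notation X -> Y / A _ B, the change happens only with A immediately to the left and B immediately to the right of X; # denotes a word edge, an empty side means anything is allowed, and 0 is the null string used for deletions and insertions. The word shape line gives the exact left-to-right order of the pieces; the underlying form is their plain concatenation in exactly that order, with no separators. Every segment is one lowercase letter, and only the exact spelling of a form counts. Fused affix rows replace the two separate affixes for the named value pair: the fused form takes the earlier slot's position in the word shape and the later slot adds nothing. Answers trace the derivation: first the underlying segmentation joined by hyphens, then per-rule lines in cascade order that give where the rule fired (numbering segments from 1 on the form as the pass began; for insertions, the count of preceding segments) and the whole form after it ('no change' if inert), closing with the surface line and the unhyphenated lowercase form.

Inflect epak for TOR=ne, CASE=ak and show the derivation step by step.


underlying: epak-d-ga
1. f -> v, k -> g, p -> b, s -> z, t -> d / _ Z: fires at position(s) 4: epagdga
surface: epagdga


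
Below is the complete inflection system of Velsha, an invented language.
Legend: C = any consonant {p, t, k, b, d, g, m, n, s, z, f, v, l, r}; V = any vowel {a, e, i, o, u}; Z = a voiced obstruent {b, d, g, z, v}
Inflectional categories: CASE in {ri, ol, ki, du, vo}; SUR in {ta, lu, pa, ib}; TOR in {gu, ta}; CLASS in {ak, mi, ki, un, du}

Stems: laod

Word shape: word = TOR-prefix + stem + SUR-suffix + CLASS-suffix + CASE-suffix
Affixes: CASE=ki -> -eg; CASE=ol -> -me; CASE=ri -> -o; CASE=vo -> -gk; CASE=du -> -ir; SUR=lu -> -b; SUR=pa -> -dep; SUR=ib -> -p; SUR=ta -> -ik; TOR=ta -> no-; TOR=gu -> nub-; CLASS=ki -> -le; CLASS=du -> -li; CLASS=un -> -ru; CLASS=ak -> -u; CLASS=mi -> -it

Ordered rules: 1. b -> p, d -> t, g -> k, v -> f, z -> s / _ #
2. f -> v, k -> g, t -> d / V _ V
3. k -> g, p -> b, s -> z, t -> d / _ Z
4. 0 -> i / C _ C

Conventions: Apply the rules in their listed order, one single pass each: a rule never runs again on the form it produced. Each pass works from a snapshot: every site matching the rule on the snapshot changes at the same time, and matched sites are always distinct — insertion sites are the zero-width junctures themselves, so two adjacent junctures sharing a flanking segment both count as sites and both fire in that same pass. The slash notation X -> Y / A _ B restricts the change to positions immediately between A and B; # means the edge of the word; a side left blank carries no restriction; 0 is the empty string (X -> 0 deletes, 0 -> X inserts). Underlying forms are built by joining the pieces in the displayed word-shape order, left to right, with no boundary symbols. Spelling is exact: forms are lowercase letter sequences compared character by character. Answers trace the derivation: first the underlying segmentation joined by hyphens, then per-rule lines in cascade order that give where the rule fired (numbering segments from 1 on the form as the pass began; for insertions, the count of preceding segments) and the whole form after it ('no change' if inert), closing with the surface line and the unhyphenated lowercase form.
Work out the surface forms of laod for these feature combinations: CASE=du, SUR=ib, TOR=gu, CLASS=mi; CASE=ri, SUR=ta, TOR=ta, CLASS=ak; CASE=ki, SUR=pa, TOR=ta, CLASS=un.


cell CASE=du, SUR=ib, TOR=gu, CLASS=mi:
underlying: nub-laod-p-it-ir
1. b -> p, d -> t, g -> k, v -> f, z -> s / _ #: no change
2. f -> v, k -> g, t -> d / V _ V: fires at position(s) 10: nublaodpidir
3. k -> g, p -> b, s -> z, t -> d / _ Z: no change
4. 0 -> i / C _ C: inserts after position(s) 3, 7: nubilaodipidir
surface: nubilaodipidir

cell CASE=ri, SUR=ta, TOR=ta, CLASS=ak:
underlying: no-laod-ik-u-o
1. b -> p, d -> t, g -> k, v -> f, z -> s / _ #: no change
2. f -> v, k -> g, t -> d / V _ V: fires at position(s) 8: nolaodiguo
3. k -> g, p -> b, s -> z, t -> d / _ Z: no change
4. 0 -> i / C _ C: no change
surface: nolaodiguo

cell CASE=ki, SUR=pa, TOR=ta, CLASS=un:
underlying: no-laod-dep-ru-eg
1. b -> p, d -> t, g -> k, v -> f, z -> s / _ #: fires at position(s) 13: nolaoddepruek
2. f -> v, k -> g, t -> d / V _ V: no change
3. k -> g, p -> b, s -> z, t -> d / _ Z: no change
4. 0 -> i / C _ C: inserts after position(s) 6, 9: nolaodidepiruek
surface: nolaodidepiruek


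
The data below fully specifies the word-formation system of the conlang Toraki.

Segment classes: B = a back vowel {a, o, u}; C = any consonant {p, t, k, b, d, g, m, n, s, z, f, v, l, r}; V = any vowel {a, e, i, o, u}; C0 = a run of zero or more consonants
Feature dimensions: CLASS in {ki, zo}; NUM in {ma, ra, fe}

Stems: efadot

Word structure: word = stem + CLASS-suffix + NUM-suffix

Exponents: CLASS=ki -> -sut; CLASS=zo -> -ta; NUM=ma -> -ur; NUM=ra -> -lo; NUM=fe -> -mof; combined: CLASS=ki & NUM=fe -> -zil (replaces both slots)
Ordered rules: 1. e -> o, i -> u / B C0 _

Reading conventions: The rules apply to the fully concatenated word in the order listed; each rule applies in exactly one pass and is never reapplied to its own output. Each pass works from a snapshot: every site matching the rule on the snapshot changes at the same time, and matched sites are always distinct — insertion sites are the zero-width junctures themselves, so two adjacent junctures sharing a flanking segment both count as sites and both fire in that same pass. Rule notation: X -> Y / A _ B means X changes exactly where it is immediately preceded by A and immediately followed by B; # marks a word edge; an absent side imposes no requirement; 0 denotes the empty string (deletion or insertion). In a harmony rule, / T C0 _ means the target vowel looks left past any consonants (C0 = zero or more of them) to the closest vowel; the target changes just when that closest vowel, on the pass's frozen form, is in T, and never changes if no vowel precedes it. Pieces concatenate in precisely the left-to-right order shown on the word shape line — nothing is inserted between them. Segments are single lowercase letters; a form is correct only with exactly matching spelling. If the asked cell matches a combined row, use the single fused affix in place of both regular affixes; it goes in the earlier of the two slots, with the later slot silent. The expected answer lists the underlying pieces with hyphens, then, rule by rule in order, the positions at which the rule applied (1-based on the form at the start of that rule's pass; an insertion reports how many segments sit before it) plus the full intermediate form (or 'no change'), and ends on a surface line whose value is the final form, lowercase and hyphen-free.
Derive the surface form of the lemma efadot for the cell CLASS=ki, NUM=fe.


underlying: efadot-zil
1. e -> o, i -> u / B C0 _: fires at position(s) 8: efadotzul
surface: efadotzul


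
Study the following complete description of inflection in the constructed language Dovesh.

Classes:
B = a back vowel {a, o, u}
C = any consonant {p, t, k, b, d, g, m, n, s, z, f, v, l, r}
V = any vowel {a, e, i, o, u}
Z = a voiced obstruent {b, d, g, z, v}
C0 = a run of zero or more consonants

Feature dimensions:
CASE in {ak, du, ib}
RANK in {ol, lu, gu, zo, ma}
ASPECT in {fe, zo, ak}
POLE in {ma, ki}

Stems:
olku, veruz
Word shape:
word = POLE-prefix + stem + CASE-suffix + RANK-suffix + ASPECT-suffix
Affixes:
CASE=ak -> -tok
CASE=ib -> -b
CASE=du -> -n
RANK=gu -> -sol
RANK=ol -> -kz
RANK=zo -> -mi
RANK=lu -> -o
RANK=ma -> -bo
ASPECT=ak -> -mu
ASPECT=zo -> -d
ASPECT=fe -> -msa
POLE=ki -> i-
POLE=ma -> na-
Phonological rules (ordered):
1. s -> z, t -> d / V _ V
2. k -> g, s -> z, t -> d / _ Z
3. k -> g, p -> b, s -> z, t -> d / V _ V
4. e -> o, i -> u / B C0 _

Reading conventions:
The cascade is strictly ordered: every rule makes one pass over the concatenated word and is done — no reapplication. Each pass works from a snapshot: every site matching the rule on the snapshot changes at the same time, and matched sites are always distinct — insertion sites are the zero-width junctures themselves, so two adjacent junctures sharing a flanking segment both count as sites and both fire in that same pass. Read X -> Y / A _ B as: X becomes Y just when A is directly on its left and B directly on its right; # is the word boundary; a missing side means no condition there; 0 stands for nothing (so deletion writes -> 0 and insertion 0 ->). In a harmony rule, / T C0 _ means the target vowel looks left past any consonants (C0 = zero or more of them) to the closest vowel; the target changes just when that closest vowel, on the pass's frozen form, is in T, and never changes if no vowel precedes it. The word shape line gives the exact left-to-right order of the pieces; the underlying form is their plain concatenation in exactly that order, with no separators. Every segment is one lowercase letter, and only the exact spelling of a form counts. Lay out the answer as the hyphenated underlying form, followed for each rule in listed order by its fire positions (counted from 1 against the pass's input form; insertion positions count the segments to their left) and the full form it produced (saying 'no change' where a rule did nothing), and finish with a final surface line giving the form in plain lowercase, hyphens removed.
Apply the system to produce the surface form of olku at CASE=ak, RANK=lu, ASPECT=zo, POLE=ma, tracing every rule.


underlying: na-olku-tok-o-d
1. s -> z, t -> d / V _ V: fires at position(s) 7: naolkudokod
2. k -> g, s -> z, t -> d / _ Z: no change
3. k -> g, p -> b, s -> z, t -> d / V _ V: fires at position(s) 9: naolkudogod
4. e -> o, i -> u / B C0 _: no change
surface: naolkudogod


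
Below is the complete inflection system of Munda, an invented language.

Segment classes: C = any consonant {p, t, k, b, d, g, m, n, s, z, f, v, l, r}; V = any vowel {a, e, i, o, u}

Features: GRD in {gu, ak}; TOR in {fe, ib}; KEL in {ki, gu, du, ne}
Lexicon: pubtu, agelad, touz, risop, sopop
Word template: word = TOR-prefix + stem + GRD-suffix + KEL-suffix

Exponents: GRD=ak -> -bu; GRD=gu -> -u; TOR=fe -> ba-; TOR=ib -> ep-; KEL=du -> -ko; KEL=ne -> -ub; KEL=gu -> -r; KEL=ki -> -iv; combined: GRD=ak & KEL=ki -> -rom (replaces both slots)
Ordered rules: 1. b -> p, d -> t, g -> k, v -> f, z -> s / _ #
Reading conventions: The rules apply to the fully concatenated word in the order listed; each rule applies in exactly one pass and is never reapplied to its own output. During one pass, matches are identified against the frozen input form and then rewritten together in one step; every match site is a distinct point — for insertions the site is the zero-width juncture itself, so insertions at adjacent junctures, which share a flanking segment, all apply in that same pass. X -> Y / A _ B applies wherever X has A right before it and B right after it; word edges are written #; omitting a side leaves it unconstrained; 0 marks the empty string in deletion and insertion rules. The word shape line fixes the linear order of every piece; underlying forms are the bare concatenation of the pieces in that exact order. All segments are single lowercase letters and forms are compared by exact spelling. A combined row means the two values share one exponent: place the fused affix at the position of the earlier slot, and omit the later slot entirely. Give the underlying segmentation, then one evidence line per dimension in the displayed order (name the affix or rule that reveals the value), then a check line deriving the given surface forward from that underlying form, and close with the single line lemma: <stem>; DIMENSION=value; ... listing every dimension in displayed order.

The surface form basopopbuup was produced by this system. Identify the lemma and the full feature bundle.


underlying: ba-sopop-bu-ub
GRD=ak - signalled by the affix -bu
TOR=fe - signalled by the affix ba-
KEL=ne - signalled by the affix -ub
check: basopopbuub -> basopopbuup
lemma: sopop; GRD=ak; TOR=fe; KEL=ne


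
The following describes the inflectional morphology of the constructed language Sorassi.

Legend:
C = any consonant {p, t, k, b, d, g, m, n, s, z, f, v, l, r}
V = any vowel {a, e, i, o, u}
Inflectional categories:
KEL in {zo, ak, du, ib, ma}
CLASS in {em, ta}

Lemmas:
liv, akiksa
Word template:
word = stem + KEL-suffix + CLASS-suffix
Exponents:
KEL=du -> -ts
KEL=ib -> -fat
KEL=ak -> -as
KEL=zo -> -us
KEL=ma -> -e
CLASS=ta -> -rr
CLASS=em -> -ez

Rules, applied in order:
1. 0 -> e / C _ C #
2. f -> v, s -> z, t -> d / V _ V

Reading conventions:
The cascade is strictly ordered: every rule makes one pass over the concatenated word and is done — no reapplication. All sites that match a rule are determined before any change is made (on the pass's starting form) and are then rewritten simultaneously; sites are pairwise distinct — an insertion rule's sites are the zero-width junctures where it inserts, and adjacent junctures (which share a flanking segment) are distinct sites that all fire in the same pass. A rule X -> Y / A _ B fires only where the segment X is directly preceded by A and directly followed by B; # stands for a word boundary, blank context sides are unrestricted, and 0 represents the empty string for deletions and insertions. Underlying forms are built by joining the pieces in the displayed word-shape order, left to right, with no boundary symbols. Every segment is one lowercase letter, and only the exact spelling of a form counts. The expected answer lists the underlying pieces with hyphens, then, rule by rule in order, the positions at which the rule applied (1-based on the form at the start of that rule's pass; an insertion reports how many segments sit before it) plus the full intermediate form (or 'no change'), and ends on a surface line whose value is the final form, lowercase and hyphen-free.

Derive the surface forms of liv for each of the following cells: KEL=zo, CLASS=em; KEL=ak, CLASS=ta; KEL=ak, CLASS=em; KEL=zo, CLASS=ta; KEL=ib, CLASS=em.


cell KEL=zo, CLASS=em:
underlying: liv-us-ez
1. 0 -> e / C _ C #: no change
2. f -> v, s -> z, t -> d / V _ V: fires at position(s) 5: livuzez
surface: livuzez

cell KEL=ak, CLASS=ta:
underlying: liv-as-rr
1. 0 -> e / C _ C #: inserts after position(s) 6: livasrer
2. f -> v, s -> z, t -> d / V _ V: no change
surface: livasrer

cell KEL=ak, CLASS=em:
underlying: liv-as-ez
1. 0 -> e / C _ C #: no change
2. f -> v, s -> z, t -> d / V _ V: fires at position(s) 5: livazez
surface: livazez

cell KEL=zo, CLASS=ta:
underlying: liv-us-rr
1. 0 -> e / C _ C #: inserts after position(s) 6: livusrer
2. f -> v, s -> z, t -> d / V _ V: no change
surface: livusrer

cell KEL=ib, CLASS=em:
underlying: liv-fat-ez
1. 0 -> e / C _ C #: no change
2. f -> v, s -> z, t -> d / V _ V: fires at position(s) 6: livfadez
surface: livfadez


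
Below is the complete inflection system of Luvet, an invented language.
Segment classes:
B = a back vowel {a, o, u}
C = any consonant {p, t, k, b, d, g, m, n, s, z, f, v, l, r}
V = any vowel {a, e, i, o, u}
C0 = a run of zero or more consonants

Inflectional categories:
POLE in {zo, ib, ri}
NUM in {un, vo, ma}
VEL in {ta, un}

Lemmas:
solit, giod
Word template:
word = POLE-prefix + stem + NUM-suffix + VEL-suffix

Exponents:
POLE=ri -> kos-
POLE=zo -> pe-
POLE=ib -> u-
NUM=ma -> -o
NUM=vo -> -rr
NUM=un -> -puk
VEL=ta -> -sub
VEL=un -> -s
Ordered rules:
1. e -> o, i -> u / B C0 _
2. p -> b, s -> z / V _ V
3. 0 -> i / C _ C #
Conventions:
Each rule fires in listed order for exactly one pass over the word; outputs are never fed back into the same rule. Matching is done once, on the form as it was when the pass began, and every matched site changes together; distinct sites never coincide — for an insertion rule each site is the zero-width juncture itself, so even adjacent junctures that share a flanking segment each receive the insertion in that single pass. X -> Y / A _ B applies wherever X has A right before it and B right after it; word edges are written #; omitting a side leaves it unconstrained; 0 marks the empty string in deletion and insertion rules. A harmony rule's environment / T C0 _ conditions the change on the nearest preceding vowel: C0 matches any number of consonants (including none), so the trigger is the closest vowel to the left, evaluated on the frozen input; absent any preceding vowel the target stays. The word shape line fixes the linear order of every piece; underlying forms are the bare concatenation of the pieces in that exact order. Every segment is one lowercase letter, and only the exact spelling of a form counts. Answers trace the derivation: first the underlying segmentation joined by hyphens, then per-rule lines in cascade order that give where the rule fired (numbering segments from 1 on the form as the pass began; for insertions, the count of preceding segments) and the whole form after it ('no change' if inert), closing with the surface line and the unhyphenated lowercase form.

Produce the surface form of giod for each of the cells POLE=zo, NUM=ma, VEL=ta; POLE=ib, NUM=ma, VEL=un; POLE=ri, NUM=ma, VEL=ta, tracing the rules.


cell POLE=zo, NUM=ma, VEL=ta:
underlying: pe-giod-o-sub
1. e -> o, i -> u / B C0 _: no change
2. p -> b, s -> z / V _ V: fires at position(s) 8: pegiodozub
3. 0 -> i / C _ C #: no change
surface: pegiodozub

cell POLE=ib, NUM=ma, VEL=un:
underlying: u-giod-o-s
1. e -> o, i -> u / B C0 _: fires at position(s) 3: uguodos
2. p -> b, s -> z / V _ V: no change
3. 0 -> i / C _ C #: no change
surface: uguodos

cell POLE=ri, NUM=ma, VEL=ta:
underlying: kos-giod-o-sub
1. e -> o, i -> u / B C0 _: fires at position(s) 5: kosguodosub
2. p -> b, s -> z / V _ V: fires at position(s) 9: kosguodozub
3. 0 -> i / C _ C #: no change
surface: kosguodozub


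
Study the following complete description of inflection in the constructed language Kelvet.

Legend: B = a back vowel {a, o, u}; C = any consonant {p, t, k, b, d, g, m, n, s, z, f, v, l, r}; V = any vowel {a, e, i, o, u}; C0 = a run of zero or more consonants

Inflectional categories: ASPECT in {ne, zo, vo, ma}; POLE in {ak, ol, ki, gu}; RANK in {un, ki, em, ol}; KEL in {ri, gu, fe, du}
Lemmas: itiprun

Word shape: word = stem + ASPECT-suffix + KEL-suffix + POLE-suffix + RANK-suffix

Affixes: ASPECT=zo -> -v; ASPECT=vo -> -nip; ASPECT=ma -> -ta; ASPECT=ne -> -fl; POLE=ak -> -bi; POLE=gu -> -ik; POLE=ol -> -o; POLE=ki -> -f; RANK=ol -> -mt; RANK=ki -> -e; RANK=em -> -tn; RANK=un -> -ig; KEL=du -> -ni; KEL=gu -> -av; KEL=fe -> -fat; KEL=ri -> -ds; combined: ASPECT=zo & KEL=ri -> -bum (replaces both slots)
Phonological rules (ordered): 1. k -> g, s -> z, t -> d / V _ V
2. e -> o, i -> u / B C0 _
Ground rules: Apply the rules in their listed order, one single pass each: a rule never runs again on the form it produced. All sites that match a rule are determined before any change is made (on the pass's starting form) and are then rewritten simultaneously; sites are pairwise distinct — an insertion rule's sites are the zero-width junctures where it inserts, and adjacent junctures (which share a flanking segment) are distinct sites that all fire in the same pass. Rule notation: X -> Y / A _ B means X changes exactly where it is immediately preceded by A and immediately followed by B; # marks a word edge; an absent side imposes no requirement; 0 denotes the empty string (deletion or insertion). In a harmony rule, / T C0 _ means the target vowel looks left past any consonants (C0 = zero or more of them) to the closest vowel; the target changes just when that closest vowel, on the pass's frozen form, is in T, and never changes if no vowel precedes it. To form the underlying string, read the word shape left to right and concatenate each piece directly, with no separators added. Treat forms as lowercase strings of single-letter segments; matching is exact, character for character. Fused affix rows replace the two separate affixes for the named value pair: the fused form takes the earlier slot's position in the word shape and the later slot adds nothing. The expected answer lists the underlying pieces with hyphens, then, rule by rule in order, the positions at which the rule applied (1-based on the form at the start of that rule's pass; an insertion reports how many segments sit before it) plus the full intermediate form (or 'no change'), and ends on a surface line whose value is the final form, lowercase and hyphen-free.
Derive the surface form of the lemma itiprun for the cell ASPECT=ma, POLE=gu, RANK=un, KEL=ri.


underlying: itiprun-ta-ds-ik-ig
1. k -> g, s -> z, t -> d / V _ V: fires at position(s) 2, 13: idipruntadsigig
2. e -> o, i -> u / B C0 _: fires at position(s) 12: idipruntadsugig
surface: idipruntadsugig


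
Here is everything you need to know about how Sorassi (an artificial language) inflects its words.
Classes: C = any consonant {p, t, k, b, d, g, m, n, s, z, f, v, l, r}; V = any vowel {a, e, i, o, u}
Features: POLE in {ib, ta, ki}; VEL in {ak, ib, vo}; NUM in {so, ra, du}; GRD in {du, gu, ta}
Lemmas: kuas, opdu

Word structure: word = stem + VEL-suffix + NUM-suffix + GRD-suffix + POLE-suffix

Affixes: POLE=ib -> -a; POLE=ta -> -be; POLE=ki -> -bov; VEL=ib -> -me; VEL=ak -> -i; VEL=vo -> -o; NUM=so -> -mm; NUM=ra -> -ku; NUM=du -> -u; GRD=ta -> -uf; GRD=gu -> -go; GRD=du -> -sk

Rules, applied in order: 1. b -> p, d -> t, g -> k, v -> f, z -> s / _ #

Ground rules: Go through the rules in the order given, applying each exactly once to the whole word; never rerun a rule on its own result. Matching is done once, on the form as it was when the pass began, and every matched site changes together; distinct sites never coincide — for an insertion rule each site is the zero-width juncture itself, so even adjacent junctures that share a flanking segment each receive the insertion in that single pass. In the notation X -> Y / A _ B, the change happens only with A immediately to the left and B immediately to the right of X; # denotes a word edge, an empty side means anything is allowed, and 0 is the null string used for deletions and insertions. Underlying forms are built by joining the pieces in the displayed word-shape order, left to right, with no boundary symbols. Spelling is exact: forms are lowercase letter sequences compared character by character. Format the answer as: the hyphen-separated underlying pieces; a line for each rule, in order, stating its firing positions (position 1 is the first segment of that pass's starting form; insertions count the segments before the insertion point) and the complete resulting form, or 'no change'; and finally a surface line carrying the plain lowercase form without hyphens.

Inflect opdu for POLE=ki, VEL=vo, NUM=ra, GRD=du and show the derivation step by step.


underlying: opdu-o-ku-sk-bov
1. b -> p, d -> t, g -> k, v -> f, z -> s / _ #: fires at position(s) 12: opduokuskbof
surface: opduokuskbof


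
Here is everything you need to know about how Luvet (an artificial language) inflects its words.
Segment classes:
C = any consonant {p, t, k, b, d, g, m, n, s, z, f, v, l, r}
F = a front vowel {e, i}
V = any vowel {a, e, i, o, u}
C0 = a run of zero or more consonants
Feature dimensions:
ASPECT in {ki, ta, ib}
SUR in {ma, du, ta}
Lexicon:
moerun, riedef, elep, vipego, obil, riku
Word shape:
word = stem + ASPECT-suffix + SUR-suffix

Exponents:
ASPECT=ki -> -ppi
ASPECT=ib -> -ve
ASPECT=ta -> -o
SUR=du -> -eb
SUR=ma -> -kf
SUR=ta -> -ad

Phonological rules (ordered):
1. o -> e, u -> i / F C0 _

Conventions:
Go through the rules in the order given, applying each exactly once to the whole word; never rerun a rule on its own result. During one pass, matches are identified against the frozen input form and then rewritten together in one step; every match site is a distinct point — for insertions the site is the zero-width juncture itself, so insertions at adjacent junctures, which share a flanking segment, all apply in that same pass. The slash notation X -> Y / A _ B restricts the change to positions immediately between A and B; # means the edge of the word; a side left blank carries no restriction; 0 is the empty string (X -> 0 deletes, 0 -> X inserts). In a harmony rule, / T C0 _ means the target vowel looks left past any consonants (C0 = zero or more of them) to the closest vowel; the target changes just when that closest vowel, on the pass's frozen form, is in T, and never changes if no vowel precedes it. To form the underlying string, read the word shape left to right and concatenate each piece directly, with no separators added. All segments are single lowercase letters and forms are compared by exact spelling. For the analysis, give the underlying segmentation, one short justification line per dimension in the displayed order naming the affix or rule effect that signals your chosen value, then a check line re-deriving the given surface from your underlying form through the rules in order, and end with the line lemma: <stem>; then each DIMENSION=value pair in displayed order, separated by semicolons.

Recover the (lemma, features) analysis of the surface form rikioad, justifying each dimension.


underlying: riku-o-ad
ASPECT=ta - signalled by the affix -o
SUR=ta - signalled by the affix -ad
check: rikuoad -> rikioad
lemma: riku; ASPECT=ta; SUR=ta


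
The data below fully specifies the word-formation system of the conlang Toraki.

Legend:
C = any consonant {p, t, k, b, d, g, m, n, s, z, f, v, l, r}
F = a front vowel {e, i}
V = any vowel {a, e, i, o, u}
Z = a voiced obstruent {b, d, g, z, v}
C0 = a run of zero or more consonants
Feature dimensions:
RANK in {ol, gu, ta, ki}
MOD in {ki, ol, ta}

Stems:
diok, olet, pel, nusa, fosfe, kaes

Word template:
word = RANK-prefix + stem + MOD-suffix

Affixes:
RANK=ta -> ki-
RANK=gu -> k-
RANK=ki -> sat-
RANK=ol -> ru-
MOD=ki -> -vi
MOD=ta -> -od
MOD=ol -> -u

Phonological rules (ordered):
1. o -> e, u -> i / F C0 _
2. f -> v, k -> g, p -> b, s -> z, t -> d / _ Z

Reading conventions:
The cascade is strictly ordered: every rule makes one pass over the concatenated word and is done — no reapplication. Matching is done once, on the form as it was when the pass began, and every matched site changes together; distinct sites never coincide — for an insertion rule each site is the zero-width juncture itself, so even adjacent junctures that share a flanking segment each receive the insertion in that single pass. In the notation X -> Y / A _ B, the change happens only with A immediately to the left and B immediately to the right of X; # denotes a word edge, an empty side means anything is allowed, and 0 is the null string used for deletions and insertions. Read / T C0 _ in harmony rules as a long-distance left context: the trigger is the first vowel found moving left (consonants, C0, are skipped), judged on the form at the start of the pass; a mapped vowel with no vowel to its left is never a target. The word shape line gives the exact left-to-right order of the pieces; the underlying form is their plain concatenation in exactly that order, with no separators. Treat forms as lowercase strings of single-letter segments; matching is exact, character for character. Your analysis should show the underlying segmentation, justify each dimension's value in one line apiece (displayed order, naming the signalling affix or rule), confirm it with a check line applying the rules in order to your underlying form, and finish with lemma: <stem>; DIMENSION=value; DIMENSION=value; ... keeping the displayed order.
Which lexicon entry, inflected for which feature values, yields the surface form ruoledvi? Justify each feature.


underlying: ru-olet-vi
RANK=ol - signalled by the affix ru-
MOD=ki - signalled by the affix -vi
check: ruoletvi -> ruoletvi -> ruoledvi
lemma: olet; RANK=ol; MOD=ki


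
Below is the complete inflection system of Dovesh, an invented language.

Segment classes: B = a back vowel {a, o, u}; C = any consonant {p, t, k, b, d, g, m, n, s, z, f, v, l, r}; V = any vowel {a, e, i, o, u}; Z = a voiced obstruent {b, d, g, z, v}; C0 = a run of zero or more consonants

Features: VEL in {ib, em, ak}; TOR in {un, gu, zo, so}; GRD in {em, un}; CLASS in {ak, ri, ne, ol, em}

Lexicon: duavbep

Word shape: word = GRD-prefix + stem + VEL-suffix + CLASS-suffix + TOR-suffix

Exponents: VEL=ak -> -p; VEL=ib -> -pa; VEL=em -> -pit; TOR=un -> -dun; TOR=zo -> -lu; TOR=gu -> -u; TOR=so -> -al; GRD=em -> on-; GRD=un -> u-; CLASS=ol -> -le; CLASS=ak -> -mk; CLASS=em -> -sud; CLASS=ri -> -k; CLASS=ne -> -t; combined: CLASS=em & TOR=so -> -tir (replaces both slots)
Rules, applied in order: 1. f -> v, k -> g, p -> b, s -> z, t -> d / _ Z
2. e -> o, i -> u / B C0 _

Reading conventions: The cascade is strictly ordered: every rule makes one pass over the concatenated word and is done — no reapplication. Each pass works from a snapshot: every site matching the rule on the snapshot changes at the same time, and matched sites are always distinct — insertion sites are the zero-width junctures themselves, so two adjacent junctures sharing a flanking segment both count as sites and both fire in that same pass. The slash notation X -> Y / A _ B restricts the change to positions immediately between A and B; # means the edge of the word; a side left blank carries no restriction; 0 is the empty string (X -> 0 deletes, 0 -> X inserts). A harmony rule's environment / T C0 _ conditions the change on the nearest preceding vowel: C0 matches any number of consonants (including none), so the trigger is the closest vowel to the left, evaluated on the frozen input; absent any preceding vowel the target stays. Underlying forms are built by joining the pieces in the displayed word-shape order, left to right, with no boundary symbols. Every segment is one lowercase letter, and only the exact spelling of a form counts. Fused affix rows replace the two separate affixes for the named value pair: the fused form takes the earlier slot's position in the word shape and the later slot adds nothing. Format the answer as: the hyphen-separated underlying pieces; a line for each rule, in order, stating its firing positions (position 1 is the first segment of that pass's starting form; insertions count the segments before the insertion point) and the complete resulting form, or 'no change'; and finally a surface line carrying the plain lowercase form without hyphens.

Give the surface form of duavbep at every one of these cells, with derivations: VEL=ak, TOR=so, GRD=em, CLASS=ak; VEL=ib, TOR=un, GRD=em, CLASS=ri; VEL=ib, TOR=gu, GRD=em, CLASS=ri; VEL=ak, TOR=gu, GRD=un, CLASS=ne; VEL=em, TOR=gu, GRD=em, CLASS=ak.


cell VEL=ak, TOR=so, GRD=em, CLASS=ak:
underlying: on-duavbep-p-mk-al
1. f -> v, k -> g, p -> b, s -> z, t -> d / _ Z: no change
2. e -> o, i -> u / B C0 _: fires at position(s) 8: onduavboppmkal
surface: onduavboppmkal

cell VEL=ib, TOR=un, GRD=em, CLASS=ri:
underlying: on-duavbep-pa-k-dun
1. f -> v, k -> g, p -> b, s -> z, t -> d / _ Z: fires at position(s) 12: onduavbeppagdun
2. e -> o, i -> u / B C0 _: fires at position(s) 8: onduavboppagdun
surface: onduavboppagdun

cell VEL=ib, TOR=gu, GRD=em, CLASS=ri:
underlying: on-duavbep-pa-k-u
1. f -> v, k -> g, p -> b, s -> z, t -> d / _ Z: no change
2. e -> o, i -> u / B C0 _: fires at position(s) 8: onduavboppaku
surface: onduavboppaku

cell VEL=ak, TOR=gu, GRD=un, CLASS=ne:
underlying: u-duavbep-p-t-u
1. f -> v, k -> g, p -> b, s -> z, t -> d / _ Z: no change
2. e -> o, i -> u / B C0 _: fires at position(s) 7: uduavbopptu
surface: uduavbopptu

cell VEL=em, TOR=gu, GRD=em, CLASS=ak:
underlying: on-duavbep-pit-mk-u
1. f -> v, k -> g, p -> b, s -> z, t -> d / _ Z: no change
2. e -> o, i -> u / B C0 _: fires at position(s) 8: onduavboppitmku
surface: onduavboppitmku


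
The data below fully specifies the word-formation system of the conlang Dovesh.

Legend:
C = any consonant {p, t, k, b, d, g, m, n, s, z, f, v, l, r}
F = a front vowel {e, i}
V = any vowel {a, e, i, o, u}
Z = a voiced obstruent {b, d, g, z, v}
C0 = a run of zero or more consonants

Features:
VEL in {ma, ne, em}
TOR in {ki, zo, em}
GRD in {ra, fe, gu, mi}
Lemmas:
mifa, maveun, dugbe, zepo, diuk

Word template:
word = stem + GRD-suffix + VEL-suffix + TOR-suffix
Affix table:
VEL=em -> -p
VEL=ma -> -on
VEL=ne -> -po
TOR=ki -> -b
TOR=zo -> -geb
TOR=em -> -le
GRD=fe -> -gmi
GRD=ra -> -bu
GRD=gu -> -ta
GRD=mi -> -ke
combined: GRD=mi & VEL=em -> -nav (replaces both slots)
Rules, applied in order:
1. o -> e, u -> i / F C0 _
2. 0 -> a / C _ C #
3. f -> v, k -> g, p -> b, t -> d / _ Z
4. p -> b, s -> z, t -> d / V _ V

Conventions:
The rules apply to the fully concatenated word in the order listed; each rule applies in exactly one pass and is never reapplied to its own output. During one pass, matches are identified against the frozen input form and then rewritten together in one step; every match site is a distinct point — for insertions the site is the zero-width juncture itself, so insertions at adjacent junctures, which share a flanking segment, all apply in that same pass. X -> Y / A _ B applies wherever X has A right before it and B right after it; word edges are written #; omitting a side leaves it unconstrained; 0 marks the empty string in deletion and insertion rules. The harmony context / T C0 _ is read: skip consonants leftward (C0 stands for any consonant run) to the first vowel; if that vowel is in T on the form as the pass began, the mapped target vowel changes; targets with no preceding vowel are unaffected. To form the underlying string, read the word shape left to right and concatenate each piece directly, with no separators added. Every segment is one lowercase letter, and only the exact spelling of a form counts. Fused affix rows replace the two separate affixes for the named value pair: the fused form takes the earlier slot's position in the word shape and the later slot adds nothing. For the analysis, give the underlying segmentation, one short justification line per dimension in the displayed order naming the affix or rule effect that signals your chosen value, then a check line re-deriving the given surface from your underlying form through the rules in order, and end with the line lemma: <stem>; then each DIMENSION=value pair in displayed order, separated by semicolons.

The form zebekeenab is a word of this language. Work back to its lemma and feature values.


underlying: zepo-ke-on-b
VEL=ma - signalled by the affix -on
TOR=ki - signalled by the affix -b
GRD=mi - signalled by the affix -ke
check: zepokeonb -> zepekeenb -> zepekeenab -> zepekeenab -> zebekeenab
lemma: zepo; VEL=ma; TOR=ki; GRD=mi


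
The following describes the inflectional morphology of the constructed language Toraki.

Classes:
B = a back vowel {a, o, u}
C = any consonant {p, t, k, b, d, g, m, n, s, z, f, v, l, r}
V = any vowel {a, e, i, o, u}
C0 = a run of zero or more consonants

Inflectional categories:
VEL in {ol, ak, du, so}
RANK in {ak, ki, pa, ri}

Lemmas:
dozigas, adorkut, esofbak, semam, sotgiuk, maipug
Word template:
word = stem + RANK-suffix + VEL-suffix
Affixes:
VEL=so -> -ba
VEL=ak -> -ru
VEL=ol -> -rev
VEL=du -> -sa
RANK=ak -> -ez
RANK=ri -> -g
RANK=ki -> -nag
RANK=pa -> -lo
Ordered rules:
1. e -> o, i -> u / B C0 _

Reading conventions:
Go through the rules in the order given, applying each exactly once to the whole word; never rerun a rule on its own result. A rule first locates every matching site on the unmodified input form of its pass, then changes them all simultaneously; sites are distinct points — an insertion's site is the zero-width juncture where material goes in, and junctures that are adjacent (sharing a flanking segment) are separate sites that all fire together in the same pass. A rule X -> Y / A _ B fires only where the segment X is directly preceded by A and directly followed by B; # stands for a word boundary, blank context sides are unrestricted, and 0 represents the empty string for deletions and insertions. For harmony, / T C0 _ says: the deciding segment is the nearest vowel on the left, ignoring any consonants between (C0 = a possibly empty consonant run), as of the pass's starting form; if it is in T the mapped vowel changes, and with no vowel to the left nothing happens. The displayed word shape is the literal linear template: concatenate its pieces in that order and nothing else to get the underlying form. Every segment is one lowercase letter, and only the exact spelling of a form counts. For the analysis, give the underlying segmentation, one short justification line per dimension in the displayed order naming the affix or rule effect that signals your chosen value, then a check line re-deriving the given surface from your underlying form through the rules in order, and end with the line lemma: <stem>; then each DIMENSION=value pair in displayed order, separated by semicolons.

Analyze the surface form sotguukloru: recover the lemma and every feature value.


underlying: sotgiuk-lo-ru
VEL=ak - signalled by the affix -ru
RANK=pa - signalled by the affix -lo
check: sotgiukloru -> sotguukloru
lemma: sotgiuk; VEL=ak; RANK=pa
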